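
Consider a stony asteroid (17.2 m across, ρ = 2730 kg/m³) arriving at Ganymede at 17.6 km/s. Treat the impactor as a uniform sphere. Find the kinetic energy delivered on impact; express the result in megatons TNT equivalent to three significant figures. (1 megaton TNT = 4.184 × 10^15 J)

v = 17600 m/s.
Mass m = (π/6) ρ d³ = (π/6) × 2730 × (17.2)³ = 7.274 × 10^6 kg
E = ½ m v² = 0.5 × 7.274 × 10^6 × (17600)² = 1.127 × 10^15 J
   = 1.127 × 10^15 / 4.184×10^15 = 0.2694 Mt

E ≈ 0.269 Mt TNT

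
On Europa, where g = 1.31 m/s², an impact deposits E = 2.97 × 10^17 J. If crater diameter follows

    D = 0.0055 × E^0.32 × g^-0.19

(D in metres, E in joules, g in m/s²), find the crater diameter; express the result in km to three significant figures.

D ≈ 2.04 km

E^0.32 = (2.97 × 10^17)^0.32 = 3.902 × 10^5
g^-0.19 = 1.31^-0.19 = 0.9500
D = 0.0055 × 3.902 × 10^5 × 0.9500 = 2039 m
   = 2.039 km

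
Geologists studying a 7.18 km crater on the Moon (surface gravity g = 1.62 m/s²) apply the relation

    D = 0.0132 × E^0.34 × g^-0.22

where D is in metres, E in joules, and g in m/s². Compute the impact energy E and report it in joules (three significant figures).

Rearranging: E = [D / (0.0132 · g^-0.22)]^(1/0.34).
D = 7180 m.
g^-0.22 = 1.62^-0.22 = 0.8993
D / (0.0132 × 0.8993) = 7180 / (0.01187) = 6.049 × 10^5
E = (6.049 × 10^5)^2.9412 = 1.012 × 10^17 J

E ≈ 1.01 × 10^17 J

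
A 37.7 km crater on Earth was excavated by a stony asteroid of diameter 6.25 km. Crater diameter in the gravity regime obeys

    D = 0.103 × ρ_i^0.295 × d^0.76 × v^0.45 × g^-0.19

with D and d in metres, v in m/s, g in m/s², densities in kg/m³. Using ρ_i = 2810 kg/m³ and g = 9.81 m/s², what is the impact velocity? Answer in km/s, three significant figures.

Rearranging for v: v = [D / (0.103 · 2810^0.295 · 6250^0.76 · 9.81^-0.19)]^(1/0.45).
D = 37700 m.
2810^0.295 = 10.41
6250^0.76 = 767.1
9.81^-0.19 = 0.6480
Denominator = 0.103 × 10.41 × 767.1 × 0.6480 = 533.0
D / 533.0 = 37700 / 533.0 = 70.73
v = 70.73^(1/0.45) = 70.73^2.2222 = 12888 m/s

v ≈ 12.9 km/s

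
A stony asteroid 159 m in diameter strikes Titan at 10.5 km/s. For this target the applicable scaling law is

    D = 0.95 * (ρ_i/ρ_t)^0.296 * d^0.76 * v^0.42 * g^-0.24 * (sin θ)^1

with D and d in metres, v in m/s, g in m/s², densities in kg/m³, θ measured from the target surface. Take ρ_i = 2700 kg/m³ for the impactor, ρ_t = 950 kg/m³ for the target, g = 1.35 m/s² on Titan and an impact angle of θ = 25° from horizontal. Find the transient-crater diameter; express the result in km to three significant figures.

D ≈ 1.17 km

In SI units: v = 10500 m/s.
(ρ_i/ρ_t)^0.296 = (2700/950)^0.296 = 1.362
d^0.76 = 159^0.76 = 47.10
v^0.42 = 10500^0.42 = 48.85
g^-0.24 = 1.35^-0.24 = 0.9305
(sin 25°)^1 = 0.4226^1 = 0.4226
D = 0.95 × 1.362 × 47.10 × 48.85 × 0.9305 × 0.4226 = 1171 m
   = 1.171 km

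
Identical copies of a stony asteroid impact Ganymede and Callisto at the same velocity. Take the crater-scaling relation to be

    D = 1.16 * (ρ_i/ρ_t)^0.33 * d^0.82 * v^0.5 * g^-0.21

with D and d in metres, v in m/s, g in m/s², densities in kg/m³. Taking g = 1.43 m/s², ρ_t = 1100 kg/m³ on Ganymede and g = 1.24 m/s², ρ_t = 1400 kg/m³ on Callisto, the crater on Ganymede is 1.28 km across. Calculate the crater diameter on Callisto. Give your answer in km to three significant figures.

The impactor-only factors (d, v, ρ_i) cancel in the ratio, leaving D_Callisto/D_Ganymede = (g_Callisto/g_Ganymede)^-0.21 · (ρ_t,Ganymede/ρ_t,Callisto)^0.33.
(1.24/1.43)^-0.21 = 0.8671^-0.21 = 1.030
(1100/1400)^0.33 = 0.7857^0.33 = 0.9235
Ratio = 1.030 × 0.9235 = 0.9512
D_Callisto = 0.9512 × 1.28 km = 1.22 km

D ≈ 1.22 km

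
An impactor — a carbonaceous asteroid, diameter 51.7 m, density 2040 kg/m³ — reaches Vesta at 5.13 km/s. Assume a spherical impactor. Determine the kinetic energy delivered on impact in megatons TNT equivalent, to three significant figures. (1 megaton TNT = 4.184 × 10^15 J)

v = 5130 m/s.
Mass m = (π/6) ρ d³ = (π/6) × 2040 × (51.7)³ = 1.476 × 10^8 kg
E = ½ m v² = 0.5 × 1.476 × 10^8 × (5130)² = 1.942 × 10^15 J
   = 1.942 × 10^15 / 4.184×10^15 = 0.4641 Mt

E ≈ 0.464 Mt TNT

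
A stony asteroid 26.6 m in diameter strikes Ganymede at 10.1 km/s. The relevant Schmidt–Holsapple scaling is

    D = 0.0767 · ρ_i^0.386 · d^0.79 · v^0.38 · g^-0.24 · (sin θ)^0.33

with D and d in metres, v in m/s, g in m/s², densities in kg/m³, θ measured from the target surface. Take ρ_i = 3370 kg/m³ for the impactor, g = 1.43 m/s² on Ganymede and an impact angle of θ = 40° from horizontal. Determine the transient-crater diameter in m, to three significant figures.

In SI units: v = 10100 m/s.
ρ_i^0.386 = 3370^0.386 = 23.00
d^0.79 = 26.6^0.79 = 13.36
v^0.38 = 10100^0.38 = 33.24
g^-0.24 = 1.43^-0.24 = 0.9177
(sin 40°)^0.33 = 0.6428^0.33 = 0.8643
D = 0.0767 × 23.00 × 13.36 × 33.24 × 0.9177 × 0.8643 = 621.4 m

D ≈ 621 m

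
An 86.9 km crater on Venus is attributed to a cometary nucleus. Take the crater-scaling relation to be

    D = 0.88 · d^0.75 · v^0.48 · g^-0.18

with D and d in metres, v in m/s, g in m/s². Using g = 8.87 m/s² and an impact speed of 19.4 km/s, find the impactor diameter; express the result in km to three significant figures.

d ≈ 13.9 km

Rearranging for d: d = [D / (0.88 · 19400^0.48 · 8.87^-0.18)]^(1/0.75).
D = 86900 m.
19400^0.48 = 114.3
8.87^-0.18 = 0.6751
Denominator = 0.88 × 114.3 × 0.6751 = 67.90
D / 67.90 = 86900 / 67.90 = 1280
d = 1280^(1/0.75) = 1280^1.3333 = 13895 m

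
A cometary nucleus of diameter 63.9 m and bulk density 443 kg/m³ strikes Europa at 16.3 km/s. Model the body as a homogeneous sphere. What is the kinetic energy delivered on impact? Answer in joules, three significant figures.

v = 16300 m/s.
Mass m = (π/6) ρ d³ = (π/6) × 443 × (63.9)³ = 6.052 × 10^7 kg
E = ½ m v² = 0.5 × 6.052 × 10^7 × (16300)² = 8.040 × 10^15 J

E ≈ 8.04 × 10^15 J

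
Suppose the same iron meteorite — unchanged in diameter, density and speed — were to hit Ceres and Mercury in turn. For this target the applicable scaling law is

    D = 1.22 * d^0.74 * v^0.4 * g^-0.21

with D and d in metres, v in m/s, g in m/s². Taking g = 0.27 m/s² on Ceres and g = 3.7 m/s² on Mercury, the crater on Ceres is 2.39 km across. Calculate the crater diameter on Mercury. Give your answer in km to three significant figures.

D ≈ 1.38 km

All impactor-dependent factors cancel in the ratio, leaving D_Mercury/D_Ceres = (g_Mercury/g_Ceres)^-0.21.
(3.7/0.27)^-0.21 = 13.70^-0.21 = 0.5771
D_Mercury = 0.5771 × 2.39 km = 1.38 km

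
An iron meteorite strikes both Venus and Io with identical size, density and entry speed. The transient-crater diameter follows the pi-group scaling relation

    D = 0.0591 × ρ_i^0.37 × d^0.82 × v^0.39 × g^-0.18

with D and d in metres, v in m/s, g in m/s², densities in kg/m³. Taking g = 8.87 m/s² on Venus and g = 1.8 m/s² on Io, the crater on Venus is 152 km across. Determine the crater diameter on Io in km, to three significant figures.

D ≈ 203 km

All impactor-dependent factors cancel in the ratio, leaving D_Io/D_Venus = (g_Io/g_Venus)^-0.18.
(1.8/8.87)^-0.18 = 0.2029^-0.18 = 1.333
D_Io = 1.333 × 152 km = 203 km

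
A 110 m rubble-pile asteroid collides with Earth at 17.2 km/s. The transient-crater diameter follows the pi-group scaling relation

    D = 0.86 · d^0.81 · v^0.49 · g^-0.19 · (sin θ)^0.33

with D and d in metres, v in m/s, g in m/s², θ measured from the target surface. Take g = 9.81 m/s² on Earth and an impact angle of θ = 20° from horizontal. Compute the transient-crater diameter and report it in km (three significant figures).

D ≈ 2.10 km

In SI units: v = 17200 m/s.
d^0.81 = 110^0.81 = 45.03
v^0.49 = 17200^0.49 = 119.0
g^-0.19 = 9.81^-0.19 = 0.6480
(sin 20°)^0.33 = 0.3420^0.33 = 0.7018
D = 0.86 × 45.03 × 119.0 × 0.6480 × 0.7018 = 2096 m
   = 2.096 km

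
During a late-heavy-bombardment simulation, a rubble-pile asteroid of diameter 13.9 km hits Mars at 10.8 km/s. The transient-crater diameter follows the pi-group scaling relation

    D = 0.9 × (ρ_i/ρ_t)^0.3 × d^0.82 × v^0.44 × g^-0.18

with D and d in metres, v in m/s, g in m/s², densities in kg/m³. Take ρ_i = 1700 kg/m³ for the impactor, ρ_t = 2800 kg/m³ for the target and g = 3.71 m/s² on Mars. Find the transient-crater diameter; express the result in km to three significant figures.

In SI units: d = 13900 m, v = 10800 m/s.
(ρ_i/ρ_t)^0.3 = (1700/2800)^0.3 = 0.8610
d^0.82 = 13900^0.82 = 2496
v^0.44 = 10800^0.44 = 59.53
g^-0.18 = 3.71^-0.18 = 0.7898
D = 0.9 × 0.8610 × 2496 × 59.53 × 0.7898 = 90938 m
   = 90.94 km

D ≈ 90.9 km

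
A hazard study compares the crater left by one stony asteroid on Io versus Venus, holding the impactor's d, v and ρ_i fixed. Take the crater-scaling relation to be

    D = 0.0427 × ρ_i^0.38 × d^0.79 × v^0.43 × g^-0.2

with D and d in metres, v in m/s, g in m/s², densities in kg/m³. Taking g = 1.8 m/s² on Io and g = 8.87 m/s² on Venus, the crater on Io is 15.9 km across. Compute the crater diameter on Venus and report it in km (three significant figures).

All impactor-dependent factors cancel in the ratio, leaving D_Venus/D_Io = (g_Venus/g_Io)^-0.2.
(8.87/1.8)^-0.2 = 4.928^-0.2 = 0.7269
D_Venus = 0.7269 × 15.9 km = 11.6 km

D ≈ 11.6 km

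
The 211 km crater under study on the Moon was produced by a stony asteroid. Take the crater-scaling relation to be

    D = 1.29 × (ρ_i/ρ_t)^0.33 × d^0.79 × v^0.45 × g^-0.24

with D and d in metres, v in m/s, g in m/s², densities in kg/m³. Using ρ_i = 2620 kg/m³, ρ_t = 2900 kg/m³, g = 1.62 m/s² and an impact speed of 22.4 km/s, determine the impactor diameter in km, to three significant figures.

Rearranging for d: d = [D / (1.29 · (2620/2900)^0.33 · 22400^0.45 · 1.62^-0.24)]^(1/0.79).
D = 211000 m.
(2620/2900)^0.33 = 0.9670
22400^0.45 = 90.70
1.62^-0.24 = 0.8907
Denominator = 1.29 × 0.9670 × 90.70 × 0.8907 = 100.8
D / 100.8 = 211000 / 100.8 = 2093
d = 2093^(1/0.79) = 2093^1.2658 = 15975 m

d ≈ 16.0 km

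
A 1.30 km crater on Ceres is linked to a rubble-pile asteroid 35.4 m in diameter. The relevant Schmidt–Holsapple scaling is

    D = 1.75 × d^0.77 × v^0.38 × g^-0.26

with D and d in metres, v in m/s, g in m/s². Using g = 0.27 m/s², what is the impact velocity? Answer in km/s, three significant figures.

v ≈ 10.6 km/s

Rearranging for v: v = [D / (1.75 · 35.4^0.77 · 0.27^-0.26)]^(1/0.38).
D = 1300 m.
35.4^0.77 = 15.59
0.27^-0.26 = 1.406
Denominator = 1.75 × 15.59 × 1.406 = 38.36
D / 38.36 = 1300 / 38.36 = 33.89
v = 33.89^(1/0.38) = 33.89^2.6316 = 10630 m/s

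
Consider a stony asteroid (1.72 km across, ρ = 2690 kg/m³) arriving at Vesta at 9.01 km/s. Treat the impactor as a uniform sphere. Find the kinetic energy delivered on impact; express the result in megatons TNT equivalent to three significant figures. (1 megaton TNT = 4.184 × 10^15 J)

d = 1720 m; v = 9010 m/s.
Mass m = (π/6) ρ d³ = (π/6) × 2690 × (1720)³ = 7.167 × 10^12 kg
E = ½ m v² = 0.5 × 7.167 × 10^12 × (9010)² = 2.909 × 10^20 J
   = 2.909 × 10^20 / 4.184×10^15 = 69527 Mt

E ≈ 69500 Mt TNT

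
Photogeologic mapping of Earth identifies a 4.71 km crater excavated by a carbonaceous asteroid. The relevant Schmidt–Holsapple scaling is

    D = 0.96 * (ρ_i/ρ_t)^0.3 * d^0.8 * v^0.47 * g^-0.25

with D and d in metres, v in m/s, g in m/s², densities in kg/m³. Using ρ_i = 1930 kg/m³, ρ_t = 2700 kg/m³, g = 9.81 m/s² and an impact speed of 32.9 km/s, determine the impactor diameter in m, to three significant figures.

Rearranging for d: d = [D / (0.96 · (1930/2700)^0.3 · 32900^0.47 · 9.81^-0.25)]^(1/0.8).
D = 4710 m.
(1930/2700)^0.3 = 0.9042
32900^0.47 = 132.8
9.81^-0.25 = 0.5650
Denominator = 0.96 × 0.9042 × 132.8 × 0.5650 = 65.13
D / 65.13 = 4710 / 65.13 = 72.32
d = 72.32^(1/0.8) = 72.32^1.25 = 210.9 m

d ≈ 211 m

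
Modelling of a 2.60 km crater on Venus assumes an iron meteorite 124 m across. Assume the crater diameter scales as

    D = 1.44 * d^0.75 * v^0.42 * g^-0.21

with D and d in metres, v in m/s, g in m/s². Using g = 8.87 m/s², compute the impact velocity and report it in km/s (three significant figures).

v ≈ 30.9 km/s

Rearranging for v: v = [D / (1.44 · 124^0.75 · 8.87^-0.21)]^(1/0.42).
D = 2600 m.
124^0.75 = 37.16
8.87^-0.21 = 0.6323
Denominator = 1.44 × 37.16 × 0.6323 = 33.83
D / 33.83 = 2600 / 33.83 = 76.85
v = 76.85^(1/0.42) = 76.85^2.381 = 30883 m/s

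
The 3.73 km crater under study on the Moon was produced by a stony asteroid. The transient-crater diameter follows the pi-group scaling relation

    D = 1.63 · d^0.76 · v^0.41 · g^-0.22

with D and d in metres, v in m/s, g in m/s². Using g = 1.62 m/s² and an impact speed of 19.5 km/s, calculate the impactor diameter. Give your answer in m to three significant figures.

d ≈ 147 m

Rearranging for d: d = [D / (1.63 · 19500^0.41 · 1.62^-0.22)]^(1/0.76).
D = 3730 m.
19500^0.41 = 57.40
1.62^-0.22 = 0.8993
Denominator = 1.63 × 57.40 × 0.8993 = 84.14
D / 84.14 = 3730 / 84.14 = 44.33
d = 44.33^(1/0.76) = 44.33^1.3158 = 146.8 m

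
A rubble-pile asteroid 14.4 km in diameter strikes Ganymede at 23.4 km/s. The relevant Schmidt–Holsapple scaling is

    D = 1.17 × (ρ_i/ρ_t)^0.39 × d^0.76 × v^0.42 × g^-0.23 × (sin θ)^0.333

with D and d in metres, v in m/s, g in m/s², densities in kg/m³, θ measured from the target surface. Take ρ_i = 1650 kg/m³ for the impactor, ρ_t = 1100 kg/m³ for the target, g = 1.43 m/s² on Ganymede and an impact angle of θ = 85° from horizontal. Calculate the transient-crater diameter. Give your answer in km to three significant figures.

D ≈ 125 km

In SI units: d = 14400 m, v = 23400 m/s.
(ρ_i/ρ_t)^0.39 = (1650/1100)^0.39 = 1.171
d^0.76 = 14400^0.76 = 1447
v^0.42 = 23400^0.42 = 68.40
g^-0.23 = 1.43^-0.23 = 0.9210
(sin 85°)^0.333 = 0.9962^0.333 = 0.9987
D = 1.17 × 1.171 × 1447 × 68.40 × 0.9210 × 0.9987 = 1.247 × 10^5 m
   = 124.7 km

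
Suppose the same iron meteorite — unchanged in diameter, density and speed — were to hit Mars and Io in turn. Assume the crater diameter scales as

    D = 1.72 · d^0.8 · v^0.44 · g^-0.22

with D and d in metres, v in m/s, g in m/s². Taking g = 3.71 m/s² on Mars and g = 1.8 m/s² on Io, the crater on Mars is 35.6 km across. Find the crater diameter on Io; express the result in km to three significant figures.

All impactor-dependent factors cancel in the ratio, leaving D_Io/D_Mars = (g_Io/g_Mars)^-0.22.
(1.8/3.71)^-0.22 = 0.4852^-0.22 = 1.172
D_Io = 1.172 × 35.6 km = 41.7 km

D ≈ 41.7 km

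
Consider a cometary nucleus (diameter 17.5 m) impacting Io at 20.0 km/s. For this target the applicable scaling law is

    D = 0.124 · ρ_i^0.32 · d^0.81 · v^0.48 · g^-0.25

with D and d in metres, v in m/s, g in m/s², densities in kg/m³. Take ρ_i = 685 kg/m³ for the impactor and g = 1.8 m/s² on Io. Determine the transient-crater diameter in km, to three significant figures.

In SI units: v = 20000 m/s.
ρ_i^0.32 = 685^0.32 = 8.080
d^0.81 = 17.5^0.81 = 10.16
v^0.48 = 20000^0.48 = 116.0
g^-0.25 = 1.8^-0.25 = 0.8633
D = 0.124 × 8.080 × 10.16 × 116.0 × 0.8633 = 1019 m
   = 1.019 km

D ≈ 1.02 km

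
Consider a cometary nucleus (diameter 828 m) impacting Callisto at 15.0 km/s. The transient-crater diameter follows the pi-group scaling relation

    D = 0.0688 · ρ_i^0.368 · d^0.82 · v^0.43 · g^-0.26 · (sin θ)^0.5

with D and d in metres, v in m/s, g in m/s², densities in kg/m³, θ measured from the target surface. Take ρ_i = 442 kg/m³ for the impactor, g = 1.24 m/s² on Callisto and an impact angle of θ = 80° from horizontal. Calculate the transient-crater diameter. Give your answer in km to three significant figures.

In SI units: v = 15000 m/s.
ρ_i^0.368 = 442^0.368 = 9.408
d^0.82 = 828^0.82 = 247.1
v^0.43 = 15000^0.43 = 62.48
g^-0.26 = 1.24^-0.26 = 0.9456
(sin 80°)^0.5 = 0.9848^0.5 = 0.9924
D = 0.0688 × 9.408 × 247.1 × 62.48 × 0.9456 × 0.9924 = 9378 m
   = 9.378 km

D ≈ 9.38 km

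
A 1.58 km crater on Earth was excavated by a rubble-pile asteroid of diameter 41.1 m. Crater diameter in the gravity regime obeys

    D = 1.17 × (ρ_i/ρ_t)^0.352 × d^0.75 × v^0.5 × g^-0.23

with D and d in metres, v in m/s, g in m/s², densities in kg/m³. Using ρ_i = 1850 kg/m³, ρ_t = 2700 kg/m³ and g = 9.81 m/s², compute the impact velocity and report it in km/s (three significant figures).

Rearranging for v: v = [D / (1.17 · (1850/2700)^0.352 · 41.1^0.75 · 9.81^-0.23)]^(1/0.5).
D = 1580 m.
(1850/2700)^0.352 = 0.8754
41.1^0.75 = 16.23
9.81^-0.23 = 0.5914
Denominator = 1.17 × 0.8754 × 16.23 × 0.5914 = 9.831
D / 9.831 = 1580 / 9.831 = 160.7
v = 160.7^(1/0.5) = 160.7^2 = 25824 m/s

v ≈ 25.8 km/s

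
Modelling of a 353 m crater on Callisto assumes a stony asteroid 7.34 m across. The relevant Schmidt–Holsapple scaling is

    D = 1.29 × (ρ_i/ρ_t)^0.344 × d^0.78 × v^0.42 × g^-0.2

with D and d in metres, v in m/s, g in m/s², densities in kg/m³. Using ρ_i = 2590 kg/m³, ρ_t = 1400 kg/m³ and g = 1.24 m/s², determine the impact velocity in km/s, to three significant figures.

Rearranging for v: v = [D / (1.29 · (2590/1400)^0.344 · 7.34^0.78 · 1.24^-0.2)]^(1/0.42).
(2590/1400)^0.344 = 1.236
7.34^0.78 = 4.734
1.24^-0.2 = 0.9579
Denominator = 1.29 × 1.236 × 4.734 × 0.9579 = 7.230
D / 7.230 = 353 / 7.230 = 48.82
v = 48.82^(1/0.42) = 48.82^2.381 = 10485 m/s

v ≈ 10.5 km/s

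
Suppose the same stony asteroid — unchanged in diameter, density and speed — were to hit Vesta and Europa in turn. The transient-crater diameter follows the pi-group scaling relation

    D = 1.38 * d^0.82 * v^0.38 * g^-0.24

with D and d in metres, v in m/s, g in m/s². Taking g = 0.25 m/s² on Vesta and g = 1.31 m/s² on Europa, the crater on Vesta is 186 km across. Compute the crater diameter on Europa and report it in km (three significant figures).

D ≈ 125 km

All impactor-dependent factors cancel in the ratio, leaving D_Europa/D_Vesta = (g_Europa/g_Vesta)^-0.24.
(1.31/0.25)^-0.24 = 5.240^-0.24 = 0.6720
D_Europa = 0.6720 × 186 km = 125 km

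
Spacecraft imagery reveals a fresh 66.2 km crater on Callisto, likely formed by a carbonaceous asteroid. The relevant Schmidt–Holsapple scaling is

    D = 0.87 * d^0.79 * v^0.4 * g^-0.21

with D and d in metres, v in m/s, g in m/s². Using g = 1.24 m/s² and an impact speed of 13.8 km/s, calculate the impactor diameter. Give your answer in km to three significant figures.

d ≈ 12.8 km

Rearranging for d: d = [D / (0.87 · 13800^0.4 · 1.24^-0.21)]^(1/0.79).
D = 66200 m.
13800^0.4 = 45.28
1.24^-0.21 = 0.9558
Denominator = 0.87 × 45.28 × 0.9558 = 37.65
D / 37.65 = 66200 / 37.65 = 1758
d = 1758^(1/0.79) = 1758^1.2658 = 12810 m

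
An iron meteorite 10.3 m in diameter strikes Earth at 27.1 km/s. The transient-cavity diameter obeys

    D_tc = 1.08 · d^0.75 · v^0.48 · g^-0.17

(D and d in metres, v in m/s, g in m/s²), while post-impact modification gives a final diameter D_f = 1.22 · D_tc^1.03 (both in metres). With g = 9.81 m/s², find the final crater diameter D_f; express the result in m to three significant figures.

v = 27100 m/s.
d^0.75 = 10.3^0.75 = 5.749
v^0.48 = 27100^0.48 = 134.2
g^-0.17 = 9.81^-0.17 = 0.6783
D_tc = 1.08 × 5.749 × 134.2 × 0.6783 = 565.2 m
D_f = 1.22 × (565.2)^1.03 = 833.9 m

D_f ≈ 834 m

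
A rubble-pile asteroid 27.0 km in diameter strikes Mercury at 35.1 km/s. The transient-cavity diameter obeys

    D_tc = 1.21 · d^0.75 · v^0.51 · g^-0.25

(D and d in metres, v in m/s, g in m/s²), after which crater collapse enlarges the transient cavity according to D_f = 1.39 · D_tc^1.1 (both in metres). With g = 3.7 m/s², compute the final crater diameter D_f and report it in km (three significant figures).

In SI: d = 27000 m, v = 35100 m/s.
d^0.75 = 27000^0.75 = 2106
v^0.51 = 35100^0.51 = 208.0
g^-0.25 = 3.7^-0.25 = 0.7210
D_tc = 1.21 × 2106 × 208.0 × 0.7210 = 3.822 × 10^5 m
D_f = 1.39 × (3.822 × 10^5)^1.1 = 1.921 × 10^6 m
     = 1921 km

D_f ≈ 1920 km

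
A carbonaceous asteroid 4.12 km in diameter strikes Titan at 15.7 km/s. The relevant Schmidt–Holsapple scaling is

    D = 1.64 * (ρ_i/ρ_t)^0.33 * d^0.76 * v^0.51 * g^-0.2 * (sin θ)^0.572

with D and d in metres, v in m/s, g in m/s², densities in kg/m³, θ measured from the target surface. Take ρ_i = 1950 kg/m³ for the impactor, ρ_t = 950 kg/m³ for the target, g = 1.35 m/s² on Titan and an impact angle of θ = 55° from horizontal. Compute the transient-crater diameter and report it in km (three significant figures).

In SI units: d = 4120 m, v = 15700 m/s.
(ρ_i/ρ_t)^0.33 = (1950/950)^0.33 = 1.268
d^0.76 = 4120^0.76 = 558.9
v^0.51 = 15700^0.51 = 138.0
g^-0.2 = 1.35^-0.2 = 0.9417
(sin 55°)^0.572 = 0.8192^0.572 = 0.8922
D = 1.64 × 1.268 × 558.9 × 138.0 × 0.9417 × 0.8922 = 1.348 × 10^5 m
   = 134.8 km

D ≈ 135 km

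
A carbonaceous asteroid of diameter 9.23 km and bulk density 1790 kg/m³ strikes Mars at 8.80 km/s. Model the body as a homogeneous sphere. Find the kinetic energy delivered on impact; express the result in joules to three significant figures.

E ≈ 2.85 × 10^22 J

d = 9230 m; v = 8800 m/s.
Mass m = (π/6) ρ d³ = (π/6) × 1790 × (9230)³ = 7.370 × 10^14 kg
E = ½ m v² = 0.5 × 7.370 × 10^14 × (8800)² = 2.854 × 10^22 J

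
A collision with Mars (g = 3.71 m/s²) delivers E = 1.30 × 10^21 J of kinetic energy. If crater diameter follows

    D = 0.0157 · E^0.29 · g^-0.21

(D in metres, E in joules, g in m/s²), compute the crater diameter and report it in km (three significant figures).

D ≈ 15.8 km

E^0.29 = (1.30 × 10^21)^0.29 = 1.328 × 10^6
g^-0.21 = 3.71^-0.21 = 0.7593
D = 0.0157 × 1.328 × 10^6 × 0.7593 = 15831 m
   = 15.83 km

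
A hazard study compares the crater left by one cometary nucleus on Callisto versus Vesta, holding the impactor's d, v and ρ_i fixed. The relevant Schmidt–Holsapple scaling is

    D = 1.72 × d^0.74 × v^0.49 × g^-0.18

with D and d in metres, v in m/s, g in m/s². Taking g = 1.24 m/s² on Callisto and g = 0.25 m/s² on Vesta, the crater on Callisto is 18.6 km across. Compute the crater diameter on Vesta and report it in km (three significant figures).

All impactor-dependent factors cancel in the ratio, leaving D_Vesta/D_Callisto = (g_Vesta/g_Callisto)^-0.18.
(0.25/1.24)^-0.18 = 0.2016^-0.18 = 1.334
D_Vesta = 1.334 × 18.6 km = 24.8 km

D ≈ 24.8 km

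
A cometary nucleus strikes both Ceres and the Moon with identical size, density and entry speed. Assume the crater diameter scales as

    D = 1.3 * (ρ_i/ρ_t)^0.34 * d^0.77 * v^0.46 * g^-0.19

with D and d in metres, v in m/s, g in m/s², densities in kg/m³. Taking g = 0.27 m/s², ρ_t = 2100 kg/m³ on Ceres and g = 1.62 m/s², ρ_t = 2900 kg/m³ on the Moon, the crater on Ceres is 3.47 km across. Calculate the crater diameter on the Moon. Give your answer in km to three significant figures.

The impactor-only factors (d, v, ρ_i) cancel in the ratio, leaving D_Moon/D_Ceres = (g_Moon/g_Ceres)^-0.19 · (ρ_t,Ceres/ρ_t,Moon)^0.34.
(1.62/0.27)^-0.19 = 6.000^-0.19 = 0.7115
(2100/2900)^0.34 = 0.7241^0.34 = 0.8960
Ratio = 0.7115 × 0.8960 = 0.6375
D_Moon = 0.6375 × 3.47 km = 2.21 km

D ≈ 2.21 km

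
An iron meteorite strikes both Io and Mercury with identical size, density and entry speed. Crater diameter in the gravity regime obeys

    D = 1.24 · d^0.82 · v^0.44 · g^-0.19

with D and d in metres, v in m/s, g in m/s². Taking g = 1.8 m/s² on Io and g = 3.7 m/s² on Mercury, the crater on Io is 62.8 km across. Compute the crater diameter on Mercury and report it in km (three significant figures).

All impactor-dependent factors cancel in the ratio, leaving D_Mercury/D_Io = (g_Mercury/g_Io)^-0.19.
(3.7/1.8)^-0.19 = 2.056^-0.19 = 0.8720
D_Mercury = 0.8720 × 62.8 km = 54.8 km

D ≈ 54.8 km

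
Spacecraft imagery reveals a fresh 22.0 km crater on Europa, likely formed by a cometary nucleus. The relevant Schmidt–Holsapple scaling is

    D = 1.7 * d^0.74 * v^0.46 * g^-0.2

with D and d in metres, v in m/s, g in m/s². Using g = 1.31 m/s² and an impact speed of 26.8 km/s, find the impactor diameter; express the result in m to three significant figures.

d ≈ 685 m

Rearranging for d: d = [D / (1.7 · 26800^0.46 · 1.31^-0.2)]^(1/0.74).
D = 22000 m.
26800^0.46 = 108.9
1.31^-0.2 = 0.9474
Denominator = 1.7 × 108.9 × 0.9474 = 175.4
D / 175.4 = 22000 / 175.4 = 125.4
d = 125.4^(1/0.74) = 125.4^1.3514 = 684.9 m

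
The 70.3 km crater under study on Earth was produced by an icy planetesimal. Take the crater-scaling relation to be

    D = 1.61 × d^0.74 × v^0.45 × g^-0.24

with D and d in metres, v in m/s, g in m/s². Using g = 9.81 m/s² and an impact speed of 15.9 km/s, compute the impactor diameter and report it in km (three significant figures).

d ≈ 10.9 km

Rearranging for d: d = [D / (1.61 · 15900^0.45 · 9.81^-0.24)]^(1/0.74).
D = 70300 m.
15900^0.45 = 77.74
9.81^-0.24 = 0.5781
Denominator = 1.61 × 77.74 × 0.5781 = 72.36
D / 72.36 = 70300 / 72.36 = 971.5
d = 971.5^(1/0.74) = 971.5^1.3514 = 10895 m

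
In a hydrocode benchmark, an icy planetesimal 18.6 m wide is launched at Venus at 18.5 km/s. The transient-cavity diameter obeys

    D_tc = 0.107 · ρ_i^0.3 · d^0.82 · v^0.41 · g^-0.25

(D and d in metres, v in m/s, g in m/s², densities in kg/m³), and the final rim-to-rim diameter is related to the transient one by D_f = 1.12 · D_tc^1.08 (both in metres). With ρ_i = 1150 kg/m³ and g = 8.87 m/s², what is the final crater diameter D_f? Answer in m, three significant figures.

v = 18500 m/s.
ρ_i^0.3 = 1150^0.3 = 8.283
d^0.82 = 18.6^0.82 = 10.99
v^0.41 = 18500^0.41 = 56.17
g^-0.25 = 8.87^-0.25 = 0.5795
D_tc = 0.107 × 8.283 × 10.99 × 56.17 × 0.5795 = 317.0 m
D_f = 1.12 × (317.0)^1.08 = 562.8 m

D_f ≈ 563 m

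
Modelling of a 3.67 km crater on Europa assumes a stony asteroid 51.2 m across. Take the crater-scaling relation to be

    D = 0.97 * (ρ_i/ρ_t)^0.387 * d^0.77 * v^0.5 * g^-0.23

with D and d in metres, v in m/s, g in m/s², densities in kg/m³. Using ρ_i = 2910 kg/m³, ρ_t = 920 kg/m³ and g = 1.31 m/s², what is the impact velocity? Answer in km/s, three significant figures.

v ≈ 15.5 km/s

Rearranging for v: v = [D / (0.97 · (2910/920)^0.387 · 51.2^0.77 · 1.31^-0.23)]^(1/0.5).
D = 3670 m.
(2910/920)^0.387 = 1.561
51.2^0.77 = 20.71
1.31^-0.23 = 0.9398
Denominator = 0.97 × 1.561 × 20.71 × 0.9398 = 29.47
D / 29.47 = 3670 / 29.47 = 124.5
v = 124.5^(1/0.5) = 124.5^2 = 15500 m/s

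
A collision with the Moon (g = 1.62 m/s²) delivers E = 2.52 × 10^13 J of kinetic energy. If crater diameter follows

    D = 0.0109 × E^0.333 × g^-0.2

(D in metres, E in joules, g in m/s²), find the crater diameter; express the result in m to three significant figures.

E^0.333 = (2.52 × 10^13)^0.333 = 2.902 × 10^4
g^-0.2 = 1.62^-0.2 = 0.9080
D = 0.0109 × 2.902 × 10^4 × 0.9080 = 287.2 m

D ≈ 287 m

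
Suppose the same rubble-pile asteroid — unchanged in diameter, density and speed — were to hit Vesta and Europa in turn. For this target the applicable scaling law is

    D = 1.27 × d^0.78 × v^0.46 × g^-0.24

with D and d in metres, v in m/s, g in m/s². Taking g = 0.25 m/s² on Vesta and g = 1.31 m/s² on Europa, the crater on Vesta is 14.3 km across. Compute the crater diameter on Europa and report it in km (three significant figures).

All impactor-dependent factors cancel in the ratio, leaving D_Europa/D_Vesta = (g_Europa/g_Vesta)^-0.24.
(1.31/0.25)^-0.24 = 5.240^-0.24 = 0.6720
D_Europa = 0.6720 × 14.3 km = 9.61 km

D ≈ 9.61 km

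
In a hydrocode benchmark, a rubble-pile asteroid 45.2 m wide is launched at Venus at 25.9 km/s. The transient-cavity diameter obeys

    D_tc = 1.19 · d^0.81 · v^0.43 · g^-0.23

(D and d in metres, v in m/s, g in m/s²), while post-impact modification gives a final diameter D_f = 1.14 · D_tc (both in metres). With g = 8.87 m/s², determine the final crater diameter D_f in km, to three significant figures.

D_f ≈ 1.42 km

v = 25900 m/s.
d^0.81 = 45.2^0.81 = 21.91
v^0.43 = 25900^0.43 = 79.02
g^-0.23 = 8.87^-0.23 = 0.6053
D_tc = 1.19 × 21.91 × 79.02 × 0.6053 = 1247 m
D_f = 1.14 × 1247 = 1422 m
     = 1.422 km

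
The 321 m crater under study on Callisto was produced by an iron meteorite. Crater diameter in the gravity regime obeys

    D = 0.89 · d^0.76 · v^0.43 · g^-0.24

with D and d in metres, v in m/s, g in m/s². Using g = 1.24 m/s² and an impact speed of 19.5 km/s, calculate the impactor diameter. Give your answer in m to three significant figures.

d ≈ 9.27 m

Rearranging for d: d = [D / (0.89 · 19500^0.43 · 1.24^-0.24)]^(1/0.76).
19500^0.43 = 69.94
1.24^-0.24 = 0.9497
Denominator = 0.89 × 69.94 × 0.9497 = 59.12
D / 59.12 = 321 / 59.12 = 5.430
d = 5.430^(1/0.76) = 5.430^1.3158 = 9.265 m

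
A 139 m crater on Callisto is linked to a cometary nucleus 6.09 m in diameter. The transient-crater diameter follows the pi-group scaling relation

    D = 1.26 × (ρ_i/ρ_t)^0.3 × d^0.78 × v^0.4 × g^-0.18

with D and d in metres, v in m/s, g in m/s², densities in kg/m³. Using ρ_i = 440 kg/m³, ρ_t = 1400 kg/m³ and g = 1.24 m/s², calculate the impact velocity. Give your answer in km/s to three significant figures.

v ≈ 9.90 km/s

Rearranging for v: v = [D / (1.26 · (440/1400)^0.3 · 6.09^0.78 · 1.24^-0.18)]^(1/0.4).
(440/1400)^0.3 = 0.7066
6.09^0.78 = 4.093
1.24^-0.18 = 0.9620
Denominator = 1.26 × 0.7066 × 4.093 × 0.9620 = 3.506
D / 3.506 = 139 / 3.506 = 39.65
v = 39.65^(1/0.4) = 39.65^2.5 = 9899 m/s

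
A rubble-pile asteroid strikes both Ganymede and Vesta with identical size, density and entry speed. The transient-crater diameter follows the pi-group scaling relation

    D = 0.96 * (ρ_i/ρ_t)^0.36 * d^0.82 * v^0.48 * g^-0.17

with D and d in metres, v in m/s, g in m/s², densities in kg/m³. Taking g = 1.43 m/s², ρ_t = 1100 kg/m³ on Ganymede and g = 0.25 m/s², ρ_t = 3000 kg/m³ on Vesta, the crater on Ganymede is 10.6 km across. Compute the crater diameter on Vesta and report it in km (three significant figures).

The impactor-only factors (d, v, ρ_i) cancel in the ratio, leaving D_Vesta/D_Ganymede = (g_Vesta/g_Ganymede)^-0.17 · (ρ_t,Ganymede/ρ_t,Vesta)^0.36.
(0.25/1.43)^-0.17 = 0.1748^-0.17 = 1.345
(1100/3000)^0.36 = 0.3667^0.36 = 0.6969
Ratio = 1.345 × 0.6969 = 0.9373
D_Vesta = 0.9373 × 10.6 km = 9.94 km

D ≈ 9.94 km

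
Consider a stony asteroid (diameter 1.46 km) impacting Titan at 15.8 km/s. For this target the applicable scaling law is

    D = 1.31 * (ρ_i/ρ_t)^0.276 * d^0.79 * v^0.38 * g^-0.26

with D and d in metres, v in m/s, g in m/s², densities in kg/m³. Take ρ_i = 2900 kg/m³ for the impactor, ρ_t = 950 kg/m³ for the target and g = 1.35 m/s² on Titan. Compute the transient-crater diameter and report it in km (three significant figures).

D ≈ 20.5 km

In SI units: d = 1460 m, v = 15800 m/s.
(ρ_i/ρ_t)^0.276 = (2900/950)^0.276 = 1.361
d^0.79 = 1460^0.79 = 316.1
v^0.38 = 15800^0.38 = 39.40
g^-0.26 = 1.35^-0.26 = 0.9249
D = 1.31 × 1.361 × 316.1 × 39.40 × 0.9249 = 20537 m
   = 20.54 km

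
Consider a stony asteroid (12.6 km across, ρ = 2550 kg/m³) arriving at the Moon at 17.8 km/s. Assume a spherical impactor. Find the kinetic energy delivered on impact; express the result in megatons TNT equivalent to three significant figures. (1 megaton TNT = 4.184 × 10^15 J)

E ≈ 1.01 × 10^8 Mt TNT

d = 12600 m; v = 17800 m/s.
Mass m = (π/6) ρ d³ = (π/6) × 2550 × (12600)³ = 2.671 × 10^15 kg
E = ½ m v² = 0.5 × 2.671 × 10^15 × (17800)² = 4.231 × 10^23 J
   = 4.231 × 10^23 / 4.184×10^15 = 1.011 × 10^8 Mt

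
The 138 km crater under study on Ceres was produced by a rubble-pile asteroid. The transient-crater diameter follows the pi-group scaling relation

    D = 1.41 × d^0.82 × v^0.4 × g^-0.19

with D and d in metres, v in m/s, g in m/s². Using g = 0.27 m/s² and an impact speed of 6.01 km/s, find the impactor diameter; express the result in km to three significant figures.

Rearranging for d: d = [D / (1.41 · 6010^0.4 · 0.27^-0.19)]^(1/0.82).
D = 138000 m.
6010^0.4 = 32.48
0.27^-0.19 = 1.282
Denominator = 1.41 × 32.48 × 1.282 = 58.71
D / 58.71 = 138000 / 58.71 = 2351
d = 2351^(1/0.82) = 2351^1.2195 = 12919 m

d ≈ 12.9 km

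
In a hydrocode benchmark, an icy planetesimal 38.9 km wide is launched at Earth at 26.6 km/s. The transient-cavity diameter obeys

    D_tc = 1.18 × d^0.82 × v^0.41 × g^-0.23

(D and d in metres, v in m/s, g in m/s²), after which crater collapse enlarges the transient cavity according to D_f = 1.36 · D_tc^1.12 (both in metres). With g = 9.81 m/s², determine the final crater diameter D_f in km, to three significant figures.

D_f ≈ 1610 km

In SI: d = 38900 m, v = 26600 m/s.
d^0.82 = 38900^0.82 = 5804
v^0.41 = 26600^0.41 = 65.19
g^-0.23 = 9.81^-0.23 = 0.5914
D_tc = 1.18 × 5804 × 65.19 × 0.5914 = 2.640 × 10^5 m
D_f = 1.36 × (2.640 × 10^5)^1.12 = 1.606 × 10^6 m
     = 1606 km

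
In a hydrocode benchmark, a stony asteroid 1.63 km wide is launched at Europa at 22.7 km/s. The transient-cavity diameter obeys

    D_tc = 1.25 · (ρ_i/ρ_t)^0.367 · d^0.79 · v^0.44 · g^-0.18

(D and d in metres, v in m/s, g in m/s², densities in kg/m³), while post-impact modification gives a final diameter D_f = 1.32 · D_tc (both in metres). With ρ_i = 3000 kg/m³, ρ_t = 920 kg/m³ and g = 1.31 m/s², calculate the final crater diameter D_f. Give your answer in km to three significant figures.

In SI: d = 1630 m, v = 22700 m/s.
(ρ_i/ρ_t)^0.367 = (3000/920)^0.367 = 1.543
d^0.79 = 1630^0.79 = 344.8
v^0.44 = 22700^0.44 = 82.54
g^-0.18 = 1.31^-0.18 = 0.9526
D_tc = 1.25 × 1.543 × 344.8 × 82.54 × 0.9526 = 52290 m
D_f = 1.32 × 52290 = 69023 m
     = 69.02 km

D_f ≈ 69.0 km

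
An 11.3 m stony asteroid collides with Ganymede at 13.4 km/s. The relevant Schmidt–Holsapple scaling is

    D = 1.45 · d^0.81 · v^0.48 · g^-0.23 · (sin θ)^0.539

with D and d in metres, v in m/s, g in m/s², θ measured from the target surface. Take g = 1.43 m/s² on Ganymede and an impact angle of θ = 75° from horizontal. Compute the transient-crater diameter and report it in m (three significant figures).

D ≈ 894 m

In SI units: v = 13400 m/s.
d^0.81 = 11.3^0.81 = 7.128
v^0.48 = 13400^0.48 = 95.72
g^-0.23 = 1.43^-0.23 = 0.9210
(sin 75°)^0.539 = 0.9659^0.539 = 0.9815
D = 1.45 × 7.128 × 95.72 × 0.9210 × 0.9815 = 894.3 m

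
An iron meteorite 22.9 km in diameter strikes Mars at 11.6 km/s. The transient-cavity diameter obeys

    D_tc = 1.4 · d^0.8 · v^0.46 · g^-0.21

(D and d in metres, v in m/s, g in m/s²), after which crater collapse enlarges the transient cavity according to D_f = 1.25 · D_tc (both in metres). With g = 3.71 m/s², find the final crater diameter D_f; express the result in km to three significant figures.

In SI: d = 22900 m, v = 11600 m/s.
d^0.8 = 22900^0.8 = 3075
v^0.46 = 11600^0.46 = 74.07
g^-0.21 = 3.71^-0.21 = 0.7593
D_tc = 1.4 × 3075 × 74.07 × 0.7593 = 2.421 × 10^5 m
D_f = 1.25 × 2.421 × 10^5 = 3.026 × 10^5 m
     = 302.6 km

D_f ≈ 303 km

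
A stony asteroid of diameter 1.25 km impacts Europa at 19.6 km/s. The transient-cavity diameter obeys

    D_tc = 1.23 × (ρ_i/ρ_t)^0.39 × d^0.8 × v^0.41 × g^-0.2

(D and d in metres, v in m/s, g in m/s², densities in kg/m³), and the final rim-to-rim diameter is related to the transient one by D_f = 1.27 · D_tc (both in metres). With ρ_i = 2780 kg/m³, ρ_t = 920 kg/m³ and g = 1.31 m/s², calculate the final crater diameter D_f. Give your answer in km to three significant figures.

D_f ≈ 39.3 km

In SI: d = 1250 m, v = 19600 m/s.
(ρ_i/ρ_t)^0.39 = (2780/920)^0.39 = 1.539
d^0.8 = 1250^0.8 = 300.3
v^0.41 = 19600^0.41 = 57.52
g^-0.2 = 1.31^-0.2 = 0.9474
D_tc = 1.23 × 1.539 × 300.3 × 57.52 × 0.9474 = 30980 m
D_f = 1.27 × 30980 = 39345 m
     = 39.34 km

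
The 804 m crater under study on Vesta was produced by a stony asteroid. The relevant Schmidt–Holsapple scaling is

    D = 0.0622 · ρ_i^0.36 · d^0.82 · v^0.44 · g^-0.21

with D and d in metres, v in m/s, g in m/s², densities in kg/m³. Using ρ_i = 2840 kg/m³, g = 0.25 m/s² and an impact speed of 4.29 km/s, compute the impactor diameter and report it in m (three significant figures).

d ≈ 24.8 m

Rearranging for d: d = [D / (0.0622 · 2840^0.36 · 4290^0.44 · 0.25^-0.21)]^(1/0.82).
2840^0.36 = 17.51
4290^0.44 = 39.65
0.25^-0.21 = 1.338
Denominator = 0.0622 × 17.51 × 39.65 × 1.338 = 57.78
D / 57.78 = 804 / 57.78 = 13.91
d = 13.91^(1/0.82) = 13.91^1.2195 = 24.79 m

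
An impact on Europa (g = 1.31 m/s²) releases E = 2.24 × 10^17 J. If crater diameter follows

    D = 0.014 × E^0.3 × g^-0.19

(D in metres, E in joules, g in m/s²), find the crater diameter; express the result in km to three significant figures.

E^0.3 = (2.24 × 10^17)^0.3 = 1.604 × 10^5
g^-0.19 = 1.31^-0.19 = 0.9500
D = 0.014 × 1.604 × 10^5 × 0.9500 = 2133 m
   = 2.133 km

D ≈ 2.13 km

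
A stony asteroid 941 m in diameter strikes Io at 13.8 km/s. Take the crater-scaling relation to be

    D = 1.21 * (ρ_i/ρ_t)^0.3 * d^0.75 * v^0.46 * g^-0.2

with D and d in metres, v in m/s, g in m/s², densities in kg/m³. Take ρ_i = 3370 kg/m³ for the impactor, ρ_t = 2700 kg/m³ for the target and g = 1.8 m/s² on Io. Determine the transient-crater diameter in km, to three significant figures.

D ≈ 15.7 km

In SI units: v = 13800 m/s.
(ρ_i/ρ_t)^0.3 = (3370/2700)^0.3 = 1.069
d^0.75 = 941^0.75 = 169.9
v^0.46 = 13800^0.46 = 80.23
g^-0.2 = 1.8^-0.2 = 0.8891
D = 1.21 × 1.069 × 169.9 × 80.23 × 0.8891 = 15676 m
   = 15.68 km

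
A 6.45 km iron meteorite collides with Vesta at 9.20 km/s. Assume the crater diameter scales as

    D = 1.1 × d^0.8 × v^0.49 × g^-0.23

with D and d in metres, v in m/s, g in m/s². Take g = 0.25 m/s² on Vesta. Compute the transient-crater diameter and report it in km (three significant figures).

In SI units: d = 6450 m, v = 9200 m/s.
d^0.8 = 6450^0.8 = 1116
v^0.49 = 9200^0.49 = 87.55
g^-0.23 = 0.25^-0.23 = 1.376
D = 1.1 × 1116 × 87.55 × 1.376 = 1.479 × 10^5 m
   = 147.9 km

D ≈ 148 km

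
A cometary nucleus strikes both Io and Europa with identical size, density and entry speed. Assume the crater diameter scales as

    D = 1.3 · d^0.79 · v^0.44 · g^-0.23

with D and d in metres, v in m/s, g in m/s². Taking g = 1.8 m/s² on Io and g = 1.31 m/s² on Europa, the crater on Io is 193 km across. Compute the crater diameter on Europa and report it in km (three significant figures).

D ≈ 208 km

All impactor-dependent factors cancel in the ratio, leaving D_Europa/D_Io = (g_Europa/g_Io)^-0.23.
(1.31/1.8)^-0.23 = 0.7278^-0.23 = 1.076
D_Europa = 1.076 × 193 km = 208 km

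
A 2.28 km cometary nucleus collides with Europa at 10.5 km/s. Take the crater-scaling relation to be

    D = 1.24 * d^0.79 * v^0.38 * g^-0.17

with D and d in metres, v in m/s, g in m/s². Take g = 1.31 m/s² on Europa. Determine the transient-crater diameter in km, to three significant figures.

D ≈ 18.0 km

In SI units: d = 2280 m, v = 10500 m/s.
d^0.79 = 2280^0.79 = 449.5
v^0.38 = 10500^0.38 = 33.73
g^-0.17 = 1.31^-0.17 = 0.9551
D = 1.24 × 449.5 × 33.73 × 0.9551 = 17956 m
   = 17.96 km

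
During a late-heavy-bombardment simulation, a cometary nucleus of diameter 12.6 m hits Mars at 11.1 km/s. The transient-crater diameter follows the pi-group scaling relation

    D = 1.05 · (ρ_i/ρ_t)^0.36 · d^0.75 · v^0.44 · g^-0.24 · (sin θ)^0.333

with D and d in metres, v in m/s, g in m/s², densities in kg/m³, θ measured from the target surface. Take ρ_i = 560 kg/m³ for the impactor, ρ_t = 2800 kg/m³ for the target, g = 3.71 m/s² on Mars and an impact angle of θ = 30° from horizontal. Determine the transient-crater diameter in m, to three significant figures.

D ≈ 137 m

In SI units: v = 11100 m/s.
(ρ_i/ρ_t)^0.36 = (560/2800)^0.36 = 0.5602
d^0.75 = 12.6^0.75 = 6.688
v^0.44 = 11100^0.44 = 60.25
g^-0.24 = 3.71^-0.24 = 0.7300
(sin 30°)^0.333 = 0.5000^0.333 = 0.7939
D = 1.05 × 0.5602 × 6.688 × 60.25 × 0.7300 × 0.7939 = 137.4 m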